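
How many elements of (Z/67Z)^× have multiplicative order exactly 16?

φ(67) = 67 − 1 = 66 = 2 · 3 · 11.
In a cyclic group of order 66, there are φ(d) elements of order d for each divisor d of 66, and zero for non-divisors.
Here 66 is not a multiple of 16, so there are no elements of order 16.

0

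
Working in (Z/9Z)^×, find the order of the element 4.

3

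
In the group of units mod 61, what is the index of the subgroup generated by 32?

5

Since 32 ∈ (Z/61Z)^×, its order divides φ(61) = 61 − 1 = 60 = 2^2 · 3 · 5.
Divisors of 60: 1, 2, 3, 4, 5, 6, 10, 12, 15, 20, 30, 60.
Test each divisor d:
32^1 ≡ 32 (mod 61)
32^2 ≡ 48 (mod 61)
32^3 ≡ 11 (mod 61)
32^4 ≡ 47 (mod 61)
32^5 ≡ 40 (mod 61)
32^6 ≡ 60 (mod 61)
32^10 ≡ 14 (mod 61)
32^12 ≡ 1 (mod 61) ✓
The order of 32 is 12, so the subgroup it generates has 12 elements.
[(Z/61Z)^× : ⟨32⟩] = 60/12 = 5.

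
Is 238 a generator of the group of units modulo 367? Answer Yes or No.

Yes

φ(367) = 367 − 1 = 366 = 2 · 3 · 61.
It suffices to check that the order of 238 is not a proper divisor of 366: compute 238^(366/q) for q ∈ {2, 3, 61}.
238^183 ≡ 366 (mod 367)  [q = 2: ≢ 1 ✓]
238^122 ≡ 83 (mod 367)  [q = 3: ≢ 1 ✓]
238^6 ≡ 226 (mod 367)  [q = 61: ≢ 1 ✓]
None equal 1, so ord_367(238) = 366: 238 is a primitive root.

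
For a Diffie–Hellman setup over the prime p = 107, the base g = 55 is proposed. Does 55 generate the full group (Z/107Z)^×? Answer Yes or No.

Yes

φ(107) = 107 − 1 = 106 = 2 · 53.
55 is a primitive root mod 107 iff 55^(φ(107)/q) ≢ 1 for every prime q | φ(107), i.e. q ∈ {2, 53}.
55^53 ≡ 106 (mod 107)  [q = 2: ≢ 1 ✓]
55^2 ≡ 29 (mod 107)  [q = 53: ≢ 1 ✓]
None equal 1, so ord_107(55) = 106: 55 is a primitive root.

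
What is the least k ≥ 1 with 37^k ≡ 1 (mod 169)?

156

ord(37) | φ(169) = φ(13^2) = 13·(13−1) = 156 = 2^2 · 3 · 13.
Divisors of 156: 1, 2, 3, 4, 6, 12, 13, 26, 39, 52, 78, 156.
Check 37^d mod 169 for each divisor in increasing order:
37^1 ≡ 37 (mod 169)
37^2 ≡ 17 (mod 169)
37^3 ≡ 122 (mod 169)
37^4 ≡ 120 (mod 169)
37^6 ≡ 12 (mod 169)
37^12 ≡ 144 (mod 169)
37^13 ≡ 89 (mod 169)
37^26 ≡ 147 (mod 169)
37^39 ≡ 70 (mod 169)
37^52 ≡ 146 (mod 169)
37^78 ≡ 168 (mod 169)
37^156 ≡ 1 (mod 169) ✓
Hence ord(37) = 156.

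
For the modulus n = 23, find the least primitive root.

φ(23) = 23 − 1 = 22 = 2 · 11.
g is a primitive root iff g^(22/q) ≢ 1 (mod 23) for each prime q ∈ {2, 11}.
g = 2: 2^11 ≡ 1 — hits 1, so not a primitive root.
g = 3: 3^11 ≡ 1 — hits 1, so not a primitive root.
g = 4: 4^11 ≡ 1 — hits 1, so not a primitive root.
g = 5: 5^11 ≡ 22; 5^2 ≡ 2 — none is 1, so 5 is a primitive root.
Hence the least primitive root of 23 is 5.

5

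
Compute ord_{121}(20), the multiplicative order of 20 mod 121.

55

By Lagrange's theorem, ord_121(20) divides φ(121) = φ(11^2) = 11·(11−1) = 110 = 2 · 5 · 11.
Divisors of 110: 1, 2, 5, 10, 11, 22, 55, 110.
Compute 20^d (mod 121) for the divisors d until we hit 1:
20^1 ≡ 20 (mod 121)
20^2 ≡ 37 (mod 121)
20^5 ≡ 34 (mod 121)
20^10 ≡ 67 (mod 121)
20^11 ≡ 9 (mod 121)
20^22 ≡ 81 (mod 121)
20^55 ≡ 1 (mod 121) ✓
Hence ord(20) = 55.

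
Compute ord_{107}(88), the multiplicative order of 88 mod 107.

ord(88) | φ(107) = 107 − 1 = 106 = 2 · 53.
Divisors of 106: 1, 2, 53, 106.
Compute 88^d (mod 107) for the divisors d until we hit 1:
88^1 ≡ 88 (mod 107)
88^2 ≡ 40 (mod 107)
88^53 ≡ 106 (mod 107)
88^106 ≡ 1 (mod 107) ✓
Hence ord(88) = 106.

106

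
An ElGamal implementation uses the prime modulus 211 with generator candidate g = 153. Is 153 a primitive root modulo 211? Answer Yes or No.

No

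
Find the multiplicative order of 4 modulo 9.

The order of 4 must divide φ(9) = φ(3^2) = 3·(3−1) = 6 = 2 · 3.
Divisors of 6: 1, 2, 3, 6.
Test each divisor d:
4^1 ≡ 4
4^2 ≡ 7
4^3 ≡ 1
So ord_9(4) = 3.

3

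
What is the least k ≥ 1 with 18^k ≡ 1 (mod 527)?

Since 18 ∈ (Z/527Z)^×, its order divides φ(527) = φ(17·31) = (17−1)·(31−1) = 16·30 = 480 = 2^5 · 3 · 5.
Divisors of 480: 1, 2, 3, 4, 5, 6, 8, 10, 12, 15, 16, 20, 24, 30, 32, 40, 48, 60, 80, 96, 120, 160, 240, 480.
Compute 18^d (mod 527) for the divisors d until we hit 1:
18^1 ≡ 18
18^2 ≡ 324
18^3 ≡ 35
18^4 ≡ 103
18^5 ≡ 273
18^6 ≡ 171
18^8 ≡ 69
18^10 ≡ 222
18^12 ≡ 256
18^15 ≡ 1
The smallest such exponent is 15, so the order of 18 is 15.

15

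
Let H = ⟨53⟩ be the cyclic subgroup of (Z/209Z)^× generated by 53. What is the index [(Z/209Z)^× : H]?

By Lagrange's theorem, ord_209(53) divides φ(209) = φ(11·19) = (11−1)·(19−1) = 10·18 = 180 = 2^2 · 3^2 · 5.
Divisors of 180: 1, 2, 3, 4, 5, 6, 9, 10, 12, 15, 18, 20, 30, 36, 45, 60, 90, 180.
Compute 53^d (mod 209) for the divisors d until we hit 1:
53^1 ≡ 53
53^2 ≡ 92
53^3 ≡ 69
53^4 ≡ 104
53^5 ≡ 78
53^6 ≡ 163
53^9 ≡ 170
53^10 ≡ 23
53^12 ≡ 26
53^15 ≡ 122
53^18 ≡ 58
53^20 ≡ 111
53^30 ≡ 45
53^36 ≡ 20
53^45 ≡ 56
53^60 ≡ 144
53^90 ≡ 1
The order of 53 is 90, so the subgroup it generates has 90 elements.
The index is φ(209) / ord(53) = 180 / 90 = 2.

2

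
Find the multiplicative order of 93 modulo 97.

24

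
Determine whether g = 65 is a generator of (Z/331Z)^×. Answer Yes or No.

φ(331) = 331 − 1 = 330 = 2 · 3 · 5 · 11.
It suffices to check that the order of 65 is not a proper divisor of 330: compute 65^(330/q) for q ∈ {2, 3, 5, 11}.
65^165 ≡ 330 (mod 331)  [q = 2: ≢ 1 ✓]
65^110 ≡ 1 (mod 331)  [q = 3: ≡ 1 ✗]
65^66 ≡ 64 (mod 331)  [q = 5: ≢ 1 ✓]
65^30 ≡ 167 (mod 331)  [q = 11: ≢ 1 ✓]
Since 65^110 ≡ 1, the order of 65 divides 110 < 330, so 65 is not a primitive root.

No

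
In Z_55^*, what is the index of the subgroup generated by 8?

2

Since 8 ∈ (Z/55Z)^×, its order divides φ(55) = φ(5·11) = (5−1)·(11−1) = 4·10 = 40 = 2^3 · 5.
Divisors of 40: 1, 2, 4, 5, 8, 10, 20, 40.
Test each divisor d:
8^1 ≡ 8 (mod 55)
8^2 ≡ 9 (mod 55)
8^4 ≡ 26 (mod 55)
8^5 ≡ 43 (mod 55)
8^8 ≡ 16 (mod 55)
8^10 ≡ 34 (mod 55)
8^20 ≡ 1 (mod 55) ✓
Thus |⟨8⟩| = ord(8) = 20.
[(Z/55Z)^× : ⟨8⟩] = 40/20 = 2.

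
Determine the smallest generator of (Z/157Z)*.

5

φ(157) = 157 − 1 = 156 = 2^2 · 3 · 13.
g is a primitive root iff g^(156/q) ≢ 1 (mod 157) for each prime q ∈ {2, 3, 13}.
g = 2: 2^78 ≡ 156; 2^52 ≡ 1 — hits 1, so not a primitive root.
g = 3: 3^78 ≡ 1 — hits 1, so not a primitive root.
g = 4: 4^78 ≡ 1 — hits 1, so not a primitive root.
g = 5: 5^78 ≡ 156; 5^52 ≡ 12; 5^12 ≡ 130 — none is 1, so 5 is a primitive root.
The smallest primitive root modulo 157 is 5.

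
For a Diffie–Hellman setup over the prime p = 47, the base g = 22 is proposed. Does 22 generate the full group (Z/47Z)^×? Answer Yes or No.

φ(47) = 47 − 1 = 46 = 2 · 23.
Test 22^(46/q) mod 47 for each prime factor q of 46:
22^23 ≡ 46 (mod 47)  [q = 2: ≢ 1 ✓]
22^2 ≡ 14 (mod 47)  [q = 23: ≢ 1 ✓]
None equal 1, so ord_47(22) = 46: 22 is a primitive root.

Yes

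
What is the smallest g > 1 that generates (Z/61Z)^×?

2

φ(61) = 61 − 1 = 60 = 2^2 · 3 · 5.
Test candidates g = 2, 3, … against the prime factors q ∈ {2, 3, 5} of φ(61): g is a generator iff g^(60/q) ≢ 1 for every such q.
g = 2: 2^30 ≡ 60; 2^20 ≡ 47; 2^12 ≡ 9 — none is 1, so 2 is a primitive root.
Hence the least primitive root of 61 is 2.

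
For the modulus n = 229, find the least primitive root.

φ(229) = 229 − 1 = 228 = 2^2 · 3 · 19.
Test candidates g = 2, 3, … against the prime factors q ∈ {2, 3, 19} of φ(229): g is a generator iff g^(228/q) ≢ 1 for every such q.
g = 2: 2^114 ≡ 228; 2^76 ≡ 1 — hits 1, so not a primitive root.
g = 3: 3^114 ≡ 1 — hits 1, so not a primitive root.
g = 4: 4^114 ≡ 1 — hits 1, so not a primitive root.
g = 5: 5^114 ≡ 1 — hits 1, so not a primitive root.
g = 6: 6^114 ≡ 228; 6^76 ≡ 134; 6^12 ≡ 165 — none is 1, so 6 is a primitive root.
So 6 is the smallest generator of (Z/229Z)^×.

6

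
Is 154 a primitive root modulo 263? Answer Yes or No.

Yes

φ(263) = 263 − 1 = 262 = 2 · 131.
An element g generates (Z/263Z)^× iff g^(262/q) ≢ 1 (mod 263) for each prime q ∈ {2, 131}.
154^131 ≡ 262 (mod 263)  [q = 2: ≢ 1 ✓]
154^2 ≡ 46 (mod 263)  [q = 131: ≢ 1 ✓]
Every test exponent gives a nontrivial residue, hence 154 generates the full group.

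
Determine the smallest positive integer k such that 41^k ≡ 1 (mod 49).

The order of 41 must divide φ(49) = φ(7^2) = 7·(7−1) = 42 = 2 · 3 · 7.
Divisors of 42: 1, 2, 3, 6, 7, 14, 21, 42.
Test each divisor d:
41^1 ≡ 41 (mod 49)
41^2 ≡ 15 (mod 49)
41^3 ≡ 27 (mod 49)
41^6 ≡ 43 (mod 49)
41^7 ≡ 48 (mod 49)
41^14 ≡ 1 (mod 49) ✓
The smallest such exponent is 14, so the order of 41 is 14.

14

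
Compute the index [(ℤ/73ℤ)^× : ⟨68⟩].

1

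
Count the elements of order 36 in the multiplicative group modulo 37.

12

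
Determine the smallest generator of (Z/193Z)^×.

φ(193) = 193 − 1 = 192 = 2^6 · 3.
Test candidates g = 2, 3, … against the prime factors q ∈ {2, 3} of φ(193): g is a generator iff g^(192/q) ≢ 1 for every such q.
g = 2: 2^96 ≡ 1 — hits 1, so not a primitive root.
g = 3: 3^96 ≡ 1 — hits 1, so not a primitive root.
g = 4: 4^96 ≡ 1 — hits 1, so not a primitive root.
g = 5: 5^96 ≡ 192; 5^64 ≡ 84 — none is 1, so 5 is a primitive root.
Hence the least primitive root of 193 is 5.

5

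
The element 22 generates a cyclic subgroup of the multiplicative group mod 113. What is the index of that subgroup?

2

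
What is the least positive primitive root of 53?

φ(53) = 53 − 1 = 52 = 2^2 · 13.
g is a primitive root iff g^(52/q) ≢ 1 (mod 53) for each prime q ∈ {2, 13}.
g = 2: 2^26 ≡ 52; 2^4 ≡ 16 — none is 1, so 2 is a primitive root.
So 2 is the smallest generator of (Z/53Z)^×.

2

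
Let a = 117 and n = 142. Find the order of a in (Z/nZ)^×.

The order of 117 must divide φ(142) = φ(2)·φ(71) = 1·70 = 70 = 2 · 5 · 7.
Divisors of 70: 1, 2, 5, 7, 10, 14, 35, 70.
Check 117^d mod 142 for each divisor in increasing order:
117^1 ≡ 117 (mod 142)
117^2 ≡ 57 (mod 142)
117^5 ≡ 141 (mod 142)
117^7 ≡ 85 (mod 142)
117^10 ≡ 1 (mod 142) ✓
So ord_142(117) = 10.

10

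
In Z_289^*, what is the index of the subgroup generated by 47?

Since 47 ∈ (Z/289Z)^×, its order divides φ(289) = φ(17^2) = 17·(17−1) = 272 = 2^4 · 17.
Divisors of 272: 1, 2, 4, 8, 16, 17, 34, 68, 136, 272.
Evaluate successive powers at the divisors of 272:
47^1 ≡ 47
47^2 ≡ 186
47^4 ≡ 205
47^8 ≡ 120
47^16 ≡ 239
47^17 ≡ 251
47^34 ≡ 288
47^68 ≡ 1
Thus |⟨47⟩| = ord(47) = 68.
[(Z/289Z)^× : ⟨47⟩] = 272/68 = 4.

4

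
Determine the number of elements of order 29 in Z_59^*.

28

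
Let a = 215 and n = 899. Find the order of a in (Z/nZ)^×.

By Lagrange's theorem, ord_899(215) divides φ(899) = φ(29·31) = (29−1)·(31−1) = 28·30 = 840 = 2^3 · 3 · 5 · 7.
Divisors of 840: 1, 2, 3, 4, 5, 6, 7, 8, 10, 12, 14, 15, 20, 21, 24, 28, 30, 35, 40, 42, 56, 60, 70, 84, 105, 120, 140, 168, 210, 280, 420, 840.
Compute 215^d (mod 899) for the divisors d until we hit 1:
215^1 ≡ 215
215^2 ≡ 376
215^3 ≡ 829
215^4 ≡ 233
215^5 ≡ 650
215^6 ≡ 405
215^7 ≡ 771
215^8 ≡ 349
215^10 ≡ 869
215^12 ≡ 407
215^14 ≡ 202
215^15 ≡ 278
215^20 ≡ 1
So ord_899(215) = 20.

20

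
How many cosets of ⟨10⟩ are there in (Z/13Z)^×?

2

Since 10 ∈ (Z/13Z)^×, its order divides φ(13) = 13 − 1 = 12 = 2^2 · 3.
Divisors of 12: 1, 2, 3, 4, 6, 12.
Test each divisor d:
10^1 ≡ 10 (mod 13)
10^2 ≡ 9 (mod 13)
10^3 ≡ 12 (mod 13)
10^4 ≡ 3 (mod 13)
10^6 ≡ 1 (mod 13) ✓
So ord_13(10) = 6, hence |⟨10⟩| = 6.
The index is φ(13) / ord(10) = 12 / 6 = 2.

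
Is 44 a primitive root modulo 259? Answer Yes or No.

259 = 7 · 37 is a product of two distinct odd primes, so (Z/259Z)^× ≅ (Z/7Z)^× × (Z/37Z)^× is not cyclic.
No primitive root modulo 259 exists; in particular 44 is not one.

No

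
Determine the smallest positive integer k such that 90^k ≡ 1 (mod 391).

176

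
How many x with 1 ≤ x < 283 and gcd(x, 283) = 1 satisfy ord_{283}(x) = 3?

φ(283) = 283 − 1 = 282 = 2 · 3 · 47.
Since (Z/283Z)^× is cyclic of order 282, the number of elements of order d is φ(d) when d | 282 and 0 otherwise.
3 | 282, and φ(3) = 3 − 1 = 2.

2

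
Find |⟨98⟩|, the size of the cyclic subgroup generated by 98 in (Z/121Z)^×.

Since 98 ∈ (Z/121Z)^×, its order divides φ(121) = φ(11^2) = 11·(11−1) = 110 = 2 · 5 · 11.
Divisors of 110: 1, 2, 5, 10, 11, 22, 55, 110.
Check 98^d mod 121 for each divisor in increasing order:
98^1 ≡ 98 (mod 121)
98^2 ≡ 45 (mod 121)
98^5 ≡ 10 (mod 121)
98^10 ≡ 100 (mod 121)
98^11 ≡ 120 (mod 121)
98^22 ≡ 1 (mod 121) ✓
Therefore the multiplicative order of 98 modulo 121 is 22.

22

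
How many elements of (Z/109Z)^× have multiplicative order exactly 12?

4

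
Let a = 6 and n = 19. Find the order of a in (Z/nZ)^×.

9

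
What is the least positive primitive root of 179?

2

φ(179) = 179 − 1 = 178 = 2 · 89.
Test candidates g = 2, 3, … against the prime factors q ∈ {2, 89} of φ(179): g is a generator iff g^(178/q) ≢ 1 for every such q.
g = 2: 2^89 ≡ 178; 2^2 ≡ 4 — none is 1, so 2 is a primitive root.
So 2 is the smallest generator of (Z/179Z)^×.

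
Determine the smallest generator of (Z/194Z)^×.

5

φ(194) = φ(2)·φ(97) = 1·96 = 96 = 2^5 · 3.
Test candidates g = 2, 3, … against the prime factors q ∈ {2, 3} of φ(194): g is a generator iff g^(96/q) ≢ 1 for every such q.
g = 2: gcd(2, 194) = 2 > 1, not a unit — skip.
g = 3: 3^48 ≡ 1 — hits 1, so not a primitive root.
g = 4: gcd(4, 194) = 2 > 1, not a unit — skip.
g = 5: 5^48 ≡ 193; 5^32 ≡ 35 — none is 1, so 5 is a primitive root.
So 5 is the smallest generator of (Z/194Z)^×.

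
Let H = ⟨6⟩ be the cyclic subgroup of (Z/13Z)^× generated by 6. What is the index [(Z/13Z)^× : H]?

1

The order of 6 must divide φ(13) = 13 − 1 = 12 = 2^2 · 3.
Divisors of 12: 1, 2, 3, 4, 6, 12.
Evaluate successive powers at the divisors of 12:
6^1 ≡ 6 (mod 13)
6^2 ≡ 10 (mod 13)
6^3 ≡ 8 (mod 13)
6^4 ≡ 9 (mod 13)
6^6 ≡ 12 (mod 13)
6^12 ≡ 1 (mod 13) ✓
So ord_13(6) = 12, hence |⟨6⟩| = 12.
[(Z/13Z)^× : ⟨6⟩] = 12/12 = 1.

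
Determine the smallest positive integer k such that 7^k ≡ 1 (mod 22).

Since 7 ∈ (Z/22Z)^×, its order divides φ(22) = φ(2)·φ(11) = 1·10 = 10 = 2 · 5.
Divisors of 10: 1, 2, 5, 10.
Test each divisor d:
7^1 ≡ 7 (mod 22)
7^2 ≡ 5 (mod 22)
7^5 ≡ 21 (mod 22)
7^10 ≡ 1 (mod 22) ✓
Therefore the multiplicative order of 7 modulo 22 is 10.

10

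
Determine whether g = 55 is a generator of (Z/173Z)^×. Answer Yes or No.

No

φ(173) = 173 − 1 = 172 = 2^2 · 43.
An element g generates (Z/173Z)^× iff g^(172/q) ≢ 1 (mod 173) for each prime q ∈ {2, 43}.
55^86 ≡ 1 (mod 173)  [q = 2: ≡ 1 ✗]
55^4 ≡ 136 (mod 173)  [q = 43: ≢ 1 ✓]
Since 55^86 ≡ 1, the order of 55 divides 86 < 172, so 55 is not a primitive root.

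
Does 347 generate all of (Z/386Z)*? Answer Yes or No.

No

φ(386) = φ(2)·φ(193) = 1·192 = 192 = 2^6 · 3.
It suffices to check that the order of 347 is not a proper divisor of 192: compute 347^(192/q) for q ∈ {2, 3}.
347^96 ≡ 385 (mod 386)  [q = 2: ≢ 1 ✓]
347^64 ≡ 1 (mod 386)  [q = 3: ≡ 1 ✗]
The check at q = 3 fails, so 347 generates a proper subgroup.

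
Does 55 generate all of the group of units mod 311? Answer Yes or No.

φ(311) = 311 − 1 = 310 = 2 · 5 · 31.
55 is a primitive root mod 311 iff 55^(φ(311)/q) ≢ 1 for every prime q | φ(311), i.e. q ∈ {2, 5, 31}.
55^155 ≡ 310 (mod 311)  [q = 2: ≢ 1 ✓]
55^62 ≡ 36 (mod 311)  [q = 5: ≢ 1 ✓]
55^10 ≡ 47 (mod 311)  [q = 31: ≢ 1 ✓]
Every test exponent gives a nontrivial residue, hence 55 generates the full group.

Yes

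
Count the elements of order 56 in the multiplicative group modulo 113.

24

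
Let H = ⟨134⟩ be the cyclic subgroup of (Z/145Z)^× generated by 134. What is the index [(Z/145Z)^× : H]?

4

By Lagrange's theorem, ord_145(134) divides φ(145) = φ(5·29) = (5−1)·(29−1) = 4·28 = 112 = 2^4 · 7.
Divisors of 112: 1, 2, 4, 7, 8, 14, 16, 28, 56, 112.
Test each divisor d:
134^1 ≡ 134 (mod 145)
134^2 ≡ 121 (mod 145)
134^4 ≡ 141 (mod 145)
134^7 ≡ 104 (mod 145)
134^8 ≡ 16 (mod 145)
134^14 ≡ 86 (mod 145)
134^16 ≡ 111 (mod 145)
134^28 ≡ 1 (mod 145) ✓
So ord_145(134) = 28, hence |⟨134⟩| = 28.
Index = |(Z/145Z)^×| / |⟨134⟩| = 112 / 28 = 4.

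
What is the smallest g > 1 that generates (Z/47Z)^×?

φ(47) = 47 − 1 = 46 = 2 · 23.
g is a primitive root iff g^(46/q) ≢ 1 (mod 47) for each prime q ∈ {2, 23}.
g = 2: 2^23 ≡ 1 — hits 1, so not a primitive root.
g = 3: 3^23 ≡ 1 — hits 1, so not a primitive root.
g = 4: 4^23 ≡ 1 — hits 1, so not a primitive root.
g = 5: 5^23 ≡ 46; 5^2 ≡ 25 — none is 1, so 5 is a primitive root.
Hence the least primitive root of 47 is 5.

5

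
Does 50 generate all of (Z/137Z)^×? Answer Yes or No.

No

φ(137) = 137 − 1 = 136 = 2^3 · 17.
Test 50^(136/q) mod 137 for each prime factor q of 136:
50^68 ≡ 1 (mod 137)  [q = 2: ≡ 1 ✗]
50^8 ≡ 38 (mod 137)  [q = 17: ≢ 1 ✓]
The check at q = 2 fails, so 50 generates a proper subgroup.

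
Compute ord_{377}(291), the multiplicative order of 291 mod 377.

4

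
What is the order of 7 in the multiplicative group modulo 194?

96

ord(7) | φ(194) = φ(2)·φ(97) = 1·96 = 96 = 2^5 · 3.
Divisors of 96: 1, 2, 3, 4, 6, 8, 12, 16, 24, 32, 48, 96.
Evaluate successive powers at the divisors of 96:
7^1 ≡ 7 (mod 194)
7^2 ≡ 49 (mod 194)
7^3 ≡ 149 (mod 194)
7^4 ≡ 73 (mod 194)
7^6 ≡ 85 (mod 194)
7^8 ≡ 91 (mod 194)
7^12 ≡ 47 (mod 194)
7^16 ≡ 133 (mod 194)
7^24 ≡ 75 (mod 194)
7^32 ≡ 35 (mod 194)
7^48 ≡ 193 (mod 194)
7^96 ≡ 1 (mod 194) ✓
Hence ord(7) = 96.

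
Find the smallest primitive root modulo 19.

φ(19) = 19 − 1 = 18 = 2 · 3^2.
g is a primitive root iff g^(18/q) ≢ 1 (mod 19) for each prime q ∈ {2, 3}.
g = 2: 2^9 ≡ 18; 2^6 ≡ 7 — none is 1, so 2 is a primitive root.
Hence the least primitive root of 19 is 2.

2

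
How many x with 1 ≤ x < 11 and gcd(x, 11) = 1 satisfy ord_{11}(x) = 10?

φ(11) = 11 − 1 = 10 = 2 · 5.
Since (Z/11Z)^× is cyclic of order 10, the number of elements of order d is φ(d) when d | 10 and 0 otherwise.
10 = 2 · 5 divides 10, and φ(10) = 4.

4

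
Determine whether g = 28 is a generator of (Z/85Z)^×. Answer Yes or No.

No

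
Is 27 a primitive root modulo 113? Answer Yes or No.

Yes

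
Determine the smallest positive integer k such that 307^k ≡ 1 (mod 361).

ord(307) | φ(361) = φ(19^2) = 19·(19−1) = 342 = 2 · 3^2 · 19.
Divisors of 342: 1, 2, 3, 6, 9, 18, 19, 38, 57, 114, 171, 342.
Compute 307^d (mod 361) for the divisors d until we hit 1:
307^1 ≡ 307
307^2 ≡ 28
307^3 ≡ 293
307^6 ≡ 292
307^9 ≡ 360
307^18 ≡ 1
Therefore the multiplicative order of 307 modulo 361 is 18.

18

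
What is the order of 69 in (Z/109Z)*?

108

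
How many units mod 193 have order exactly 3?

φ(193) = 193 − 1 = 192 = 2^6 · 3.
Since (Z/193Z)^× is cyclic of order 192, the number of elements of order d is φ(d) when d | 192 and 0 otherwise.
3 | 192, and φ(3) = 3 − 1 = 2.

2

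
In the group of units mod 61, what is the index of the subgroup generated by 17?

1

ord(17) | φ(61) = 61 − 1 = 60 = 2^2 · 3 · 5.
Divisors of 60: 1, 2, 3, 4, 5, 6, 10, 12, 15, 20, 30, 60.
Test each divisor d:
17^1 ≡ 17
17^2 ≡ 45
17^3 ≡ 33
17^4 ≡ 12
17^5 ≡ 21
17^6 ≡ 52
17^10 ≡ 14
17^12 ≡ 20
17^15 ≡ 50
17^20 ≡ 13
17^30 ≡ 60
17^60 ≡ 1
So ord_61(17) = 60, hence |⟨17⟩| = 60.
The index is φ(61) / ord(17) = 60 / 60 = 1.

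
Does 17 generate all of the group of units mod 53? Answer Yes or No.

No

φ(53) = 53 − 1 = 52 = 2^2 · 13.
Test 17^(52/q) mod 53 for each prime factor q of 52:
17^26 ≡ 1 (mod 53)  [q = 2: ≡ 1 ✗]
17^4 ≡ 46 (mod 53)  [q = 13: ≢ 1 ✓]
Since 17^26 ≡ 1, the order of 17 divides 26 < 52, so 17 is not a primitive root.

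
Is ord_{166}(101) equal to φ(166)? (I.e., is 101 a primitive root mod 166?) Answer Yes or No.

Yes

φ(166) = φ(2)·φ(83) = 1·82 = 82 = 2 · 41.
101 is a primitive root mod 166 iff 101^(φ(166)/q) ≢ 1 for every prime q | φ(166), i.e. q ∈ {2, 41}.
101^41 ≡ 165 (mod 166)  [q = 2: ≢ 1 ✓]
101^2 ≡ 75 (mod 166)  [q = 41: ≢ 1 ✓]
None equal 1, so ord_166(101) = 82: 101 is a primitive root.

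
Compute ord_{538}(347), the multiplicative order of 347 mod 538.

ord(347) | φ(538) = φ(2)·φ(269) = 1·268 = 268 = 2^2 · 67.
Divisors of 268: 1, 2, 4, 67, 134, 268.
Test each divisor d:
347^1 ≡ 347
347^2 ≡ 435
347^4 ≡ 387
347^67 ≡ 1
Therefore the multiplicative order of 347 modulo 538 is 67.

67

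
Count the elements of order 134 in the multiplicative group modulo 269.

φ(269) = 269 − 1 = 268 = 2^2 · 67.
Since (Z/269Z)^× is cyclic of order 268, the number of elements of order d is φ(d) when d | 268 and 0 otherwise.
134 = 2 · 67 divides 268, and φ(134) = 66.

66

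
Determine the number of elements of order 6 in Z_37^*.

φ(37) = 37 − 1 = 36 = 2^2 · 3^2.
Since (Z/37Z)^× is cyclic of order 36, the number of elements of order d is φ(d) when d | 36 and 0 otherwise.
6 = 2 · 3 divides 36, and φ(6) = 2.

2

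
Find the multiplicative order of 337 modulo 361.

The order of 337 must divide φ(361) = φ(19^2) = 19·(19−1) = 342 = 2 · 3^2 · 19.
Divisors of 342: 1, 2, 3, 6, 9, 18, 19, 38, 57, 114, 171, 342.
Compute 337^d (mod 361) for the divisors d until we hit 1:
337^1 ≡ 337
337^2 ≡ 215
337^3 ≡ 255
337^6 ≡ 45
337^9 ≡ 284
337^18 ≡ 153
337^19 ≡ 299
337^38 ≡ 234
337^57 ≡ 293
337^114 ≡ 292
337^171 ≡ 360
337^342 ≡ 1
So ord_361(337) = 342.

342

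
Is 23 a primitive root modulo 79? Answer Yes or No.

No

φ(79) = 79 − 1 = 78 = 2 · 3 · 13.
Test 23^(78/q) mod 79 for each prime factor q of 78:
23^39 ≡ 1 (mod 79)  [q = 2: ≡ 1 ✗]
23^26 ≡ 55 (mod 79)  [q = 3: ≢ 1 ✓]
23^6 ≡ 1 (mod 79)  [q = 13: ≡ 1 ✗]
Since 23^39 ≡ 1, the order of 23 divides 39 < 78, so 23 is not a primitive root.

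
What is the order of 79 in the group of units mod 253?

110

By Lagrange's theorem, ord_253(79) divides φ(253) = φ(11·23) = (11−1)·(23−1) = 10·22 = 220 = 2^2 · 5 · 11.
Divisors of 220: 1, 2, 4, 5, 10, 11, 20, 22, 44, 55, 110, 220.
Check 79^d mod 253 for each divisor in increasing order:
79^1 ≡ 79 (mod 253)
79^2 ≡ 169 (mod 253)
79^4 ≡ 225 (mod 253)
79^5 ≡ 65 (mod 253)
79^10 ≡ 177 (mod 253)
79^11 ≡ 68 (mod 253)
79^20 ≡ 210 (mod 253)
79^22 ≡ 70 (mod 253)
79^44 ≡ 93 (mod 253)
79^55 ≡ 252 (mod 253)
79^110 ≡ 1 (mod 253) ✓
Therefore the multiplicative order of 79 modulo 253 is 110.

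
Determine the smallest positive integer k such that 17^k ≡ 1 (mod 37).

Since 17 ∈ (Z/37Z)^×, its order divides φ(37) = 37 − 1 = 36 = 2^2 · 3^2.
Divisors of 36: 1, 2, 3, 4, 6, 9, 12, 18, 36.
Compute 17^d (mod 37) for the divisors d until we hit 1:
17^1 ≡ 17
17^2 ≡ 30
17^3 ≡ 29
17^4 ≡ 12
17^6 ≡ 27
17^9 ≡ 6
17^12 ≡ 26
17^18 ≡ 36
17^36 ≡ 1
Hence ord(17) = 36.

36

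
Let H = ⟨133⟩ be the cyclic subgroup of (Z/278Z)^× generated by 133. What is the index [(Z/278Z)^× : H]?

By Lagrange's theorem, ord_278(133) divides φ(278) = φ(2)·φ(139) = 1·138 = 138 = 2 · 3 · 23.
Divisors of 138: 1, 2, 3, 6, 23, 46, 69, 138.
Check 133^d mod 278 for each divisor in increasing order:
133^1 ≡ 133
133^2 ≡ 175
133^3 ≡ 201
133^6 ≡ 91
133^23 ≡ 277
133^46 ≡ 1
Thus |⟨133⟩| = ord(133) = 46.
The index is φ(278) / ord(133) = 138 / 46 = 3.

3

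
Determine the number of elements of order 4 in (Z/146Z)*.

φ(146) = φ(2)·φ(73) = 1·72 = 72 = 2^3 · 3^2.
In a cyclic group of order 72, there are φ(d) elements of order d for each divisor d of 72, and zero for non-divisors.
4 = 2^2 divides 72, and φ(4) = 2.

2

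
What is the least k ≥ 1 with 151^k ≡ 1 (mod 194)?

24

By Lagrange's theorem, ord_194(151) divides φ(194) = φ(2)·φ(97) = 1·96 = 96 = 2^5 · 3.
Divisors of 96: 1, 2, 3, 4, 6, 8, 12, 16, 24, 32, 48, 96.
Check 151^d mod 194 for each divisor in increasing order:
151^1 ≡ 151
151^2 ≡ 103
151^3 ≡ 33
151^4 ≡ 133
151^6 ≡ 119
151^8 ≡ 35
151^12 ≡ 193
151^16 ≡ 61
151^24 ≡ 1
Therefore the multiplicative order of 151 modulo 194 is 24.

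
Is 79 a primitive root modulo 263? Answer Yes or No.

Yes

φ(263) = 263 − 1 = 262 = 2 · 131.
An element g generates (Z/263Z)^× iff g^(262/q) ≢ 1 (mod 263) for each prime q ∈ {2, 131}.
79^131 ≡ 262 (mod 263)  [q = 2: ≢ 1 ✓]
79^2 ≡ 192 (mod 263)  [q = 131: ≢ 1 ✓]
All checks pass, so 79 has order 262 and is a primitive root modulo 263.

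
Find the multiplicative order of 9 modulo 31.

The order of 9 must divide φ(31) = 31 − 1 = 30 = 2 · 3 · 5.
Divisors of 30: 1, 2, 3, 5, 6, 10, 15, 30.
Compute 9^d (mod 31) for the divisors d until we hit 1:
9^1 ≡ 9
9^2 ≡ 19
9^3 ≡ 16
9^5 ≡ 25
9^6 ≡ 8
9^10 ≡ 5
9^15 ≡ 1
Hence ord(9) = 15.

15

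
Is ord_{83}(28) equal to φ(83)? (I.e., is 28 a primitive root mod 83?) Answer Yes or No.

No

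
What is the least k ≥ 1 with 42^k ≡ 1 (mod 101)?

100

By Lagrange's theorem, ord_101(42) divides φ(101) = 101 − 1 = 100 = 2^2 · 5^2.
Divisors of 100: 1, 2, 4, 5, 10, 20, 25, 50, 100.
Check 42^d mod 101 for each divisor in increasing order:
42^1 ≡ 42 (mod 101)
42^2 ≡ 47 (mod 101)
42^4 ≡ 88 (mod 101)
42^5 ≡ 60 (mod 101)
42^10 ≡ 65 (mod 101)
42^20 ≡ 84 (mod 101)
42^25 ≡ 91 (mod 101)
42^50 ≡ 100 (mod 101)
42^100 ≡ 1 (mod 101) ✓
Hence ord(42) = 100.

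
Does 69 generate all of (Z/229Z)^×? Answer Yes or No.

Yes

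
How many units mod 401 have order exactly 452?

φ(401) = 401 − 1 = 400 = 2^4 · 5^2.
In a cyclic group of order 400, there are φ(d) elements of order d for each divisor d of 400, and zero for non-divisors.
Since 452 ∤ 400, the count is 0.

0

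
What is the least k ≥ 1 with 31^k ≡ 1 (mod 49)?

6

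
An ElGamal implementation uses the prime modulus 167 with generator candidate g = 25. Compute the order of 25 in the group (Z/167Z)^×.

83

Since 25 ∈ (Z/167Z)^×, its order divides φ(167) = 167 − 1 = 166 = 2 · 83.
Divisors of 166: 1, 2, 83, 166.
Compute 25^d (mod 167) for the divisors d until we hit 1:
25^1 ≡ 25
25^2 ≡ 124
25^83 ≡ 1
The smallest such exponent is 83, so the order of 25 is 83.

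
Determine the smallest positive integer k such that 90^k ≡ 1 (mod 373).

186

ord(90) | φ(373) = 373 − 1 = 372 = 2^2 · 3 · 31.
Divisors of 372: 1, 2, 3, 4, 6, 12, 31, 62, 93, 124, 186, 372.
Test each divisor d:
90^1 ≡ 90 (mod 373)
90^2 ≡ 267 (mod 373)
90^3 ≡ 158 (mod 373)
90^4 ≡ 46 (mod 373)
90^6 ≡ 346 (mod 373)
90^12 ≡ 356 (mod 373)
90^31 ≡ 89 (mod 373)
90^62 ≡ 88 (mod 373)
90^93 ≡ 372 (mod 373)
90^124 ≡ 284 (mod 373)
90^186 ≡ 1 (mod 373) ✓
Therefore the multiplicative order of 90 modulo 373 is 186.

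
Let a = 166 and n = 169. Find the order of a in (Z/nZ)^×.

78

The order of 166 must divide φ(169) = φ(13^2) = 13·(13−1) = 156 = 2^2 · 3 · 13.
Divisors of 156: 1, 2, 3, 4, 6, 12, 13, 26, 39, 52, 78, 156.
Compute 166^d (mod 169) for the divisors d until we hit 1:
166^1 ≡ 166 (mod 169)
166^2 ≡ 9 (mod 169)
166^3 ≡ 142 (mod 169)
166^4 ≡ 81 (mod 169)
166^6 ≡ 53 (mod 169)
166^12 ≡ 105 (mod 169)
166^13 ≡ 23 (mod 169)
166^26 ≡ 22 (mod 169)
166^39 ≡ 168 (mod 169)
166^52 ≡ 146 (mod 169)
166^78 ≡ 1 (mod 169) ✓
Hence ord(166) = 78.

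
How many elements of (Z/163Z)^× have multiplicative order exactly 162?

54

φ(163) = 163 − 1 = 162 = 2 · 3^4.
Since (Z/163Z)^× is cyclic of order 162, the number of elements of order d is φ(d) when d | 162 and 0 otherwise.
162 = 2 · 3^4 divides 162, and φ(162) = 54.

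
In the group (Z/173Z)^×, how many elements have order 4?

2

φ(173) = 173 − 1 = 172 = 2^2 · 43.
In a cyclic group of order 172, there are φ(d) elements of order d for each divisor d of 172, and zero for non-divisors.
4 = 2^2 divides 172, and φ(4) = 2.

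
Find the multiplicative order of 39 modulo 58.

Since 39 ∈ (Z/58Z)^×, its order divides φ(58) = φ(2)·φ(29) = 1·28 = 28 = 2^2 · 7.
Divisors of 28: 1, 2, 4, 7, 14, 28.
Compute 39^d (mod 58) for the divisors d until we hit 1:
39^1 ≡ 39 (mod 58)
39^2 ≡ 13 (mod 58)
39^4 ≡ 53 (mod 58)
39^7 ≡ 17 (mod 58)
39^14 ≡ 57 (mod 58)
39^28 ≡ 1 (mod 58) ✓
Hence ord(39) = 28.

28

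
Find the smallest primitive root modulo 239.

7

φ(239) = 239 − 1 = 238 = 2 · 7 · 17.
Test candidates g = 2, 3, … against the prime factors q ∈ {2, 7, 17} of φ(239): g is a generator iff g^(238/q) ≢ 1 for every such q.
g = 2: 2^119 ≡ 1 — hits 1, so not a primitive root.
g = 3: 3^119 ≡ 1 — hits 1, so not a primitive root.
g = 4: 4^119 ≡ 1 — hits 1, so not a primitive root.
g = 5: 5^119 ≡ 1 — hits 1, so not a primitive root.
g = 6: 6^119 ≡ 1 — hits 1, so not a primitive root.
g = 7: 7^119 ≡ 238; 7^34 ≡ 24; 7^14 ≡ 211 — none is 1, so 7 is a primitive root.
Hence the least primitive root of 239 is 7.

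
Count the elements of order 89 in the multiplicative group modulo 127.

φ(127) = 127 − 1 = 126 = 2 · 3^2 · 7.
In a cyclic group of order 126, there are φ(d) elements of order d for each divisor d of 126, and zero for non-divisors.
89 does not divide 126, so no element of (Z/127Z)^× has order 89.

0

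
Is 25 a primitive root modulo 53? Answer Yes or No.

φ(53) = 53 − 1 = 52 = 2^2 · 13.
25 is a primitive root mod 53 iff 25^(φ(53)/q) ≢ 1 for every prime q | φ(53), i.e. q ∈ {2, 13}.
25^26 ≡ 1 (mod 53)  [q = 2: ≡ 1 ✗]
25^4 ≡ 15 (mod 53)  [q = 13: ≢ 1 ✓]
Since 25^26 ≡ 1, the order of 25 divides 26 < 52, so 25 is not a primitive root.

No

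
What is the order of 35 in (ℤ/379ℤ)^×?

378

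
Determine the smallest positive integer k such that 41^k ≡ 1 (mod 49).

14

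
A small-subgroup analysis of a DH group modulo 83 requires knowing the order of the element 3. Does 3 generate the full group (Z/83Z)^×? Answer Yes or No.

φ(83) = 83 − 1 = 82 = 2 · 41.
An element g generates (Z/83Z)^× iff g^(82/q) ≢ 1 (mod 83) for each prime q ∈ {2, 41}.
3^41 ≡ 1 (mod 83)  [q = 2: ≡ 1 ✗]
3^2 ≡ 9 (mod 83)  [q = 41: ≢ 1 ✓]
3^41 ≡ 1 shows ord(3) | 41, strictly less than φ(83); not a primitive root.

No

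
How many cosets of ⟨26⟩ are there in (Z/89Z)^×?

1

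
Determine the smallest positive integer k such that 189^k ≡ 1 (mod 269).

ord(189) | φ(269) = 269 − 1 = 268 = 2^2 · 67.
Divisors of 268: 1, 2, 4, 67, 134, 268.
Test each divisor d:
189^1 ≡ 189 (mod 269)
189^2 ≡ 213 (mod 269)
189^4 ≡ 177 (mod 269)
189^67 ≡ 268 (mod 269)
189^134 ≡ 1 (mod 269) ✓
Therefore the multiplicative order of 189 modulo 269 is 134.

134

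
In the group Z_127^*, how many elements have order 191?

φ(127) = 127 − 1 = 126 = 2 · 3^2 · 7.
Since (Z/127Z)^× is cyclic of order 126, the number of elements of order d is φ(d) when d | 126 and 0 otherwise.
191 does not divide 126, so no element of (Z/127Z)^× has order 191.

0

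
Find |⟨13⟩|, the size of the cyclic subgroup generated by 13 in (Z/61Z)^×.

3

By Lagrange's theorem, ord_61(13) divides φ(61) = 61 − 1 = 60 = 2^2 · 3 · 5.
Divisors of 60: 1, 2, 3, 4, 5, 6, 10, 12, 15, 20, 30, 60.
Check 13^d mod 61 for each divisor in increasing order:
13^1 ≡ 13 (mod 61)
13^2 ≡ 47 (mod 61)
13^3 ≡ 1 (mod 61) ✓
Hence ord(13) = 3.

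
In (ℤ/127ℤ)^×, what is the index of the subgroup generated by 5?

3

The order of 5 must divide φ(127) = 127 − 1 = 126 = 2 · 3^2 · 7.
Divisors of 126: 1, 2, 3, 6, 7, 9, 14, 18, 21, 42, 63, 126.
Compute 5^d (mod 127) for the divisors d until we hit 1:
5^1 ≡ 5 (mod 127)
5^2 ≡ 25 (mod 127)
5^3 ≡ 125 (mod 127)
5^6 ≡ 4 (mod 127)
5^7 ≡ 20 (mod 127)
5^9 ≡ 119 (mod 127)
5^14 ≡ 19 (mod 127)
5^18 ≡ 64 (mod 127)
5^21 ≡ 126 (mod 127)
5^42 ≡ 1 (mod 127) ✓
The order of 5 is 42, so the subgroup it generates has 42 elements.
Index = |(Z/127Z)^×| / |⟨5⟩| = 126 / 42 = 3.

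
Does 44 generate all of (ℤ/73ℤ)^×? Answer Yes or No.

Yes

φ(73) = 73 − 1 = 72 = 2^3 · 3^2.
Test 44^(72/q) mod 73 for each prime factor q of 72:
44^36 ≡ 72 (mod 73)  [q = 2: ≢ 1 ✓]
44^24 ≡ 64 (mod 73)  [q = 3: ≢ 1 ✓]
None equal 1, so ord_73(44) = 72: 44 is a primitive root.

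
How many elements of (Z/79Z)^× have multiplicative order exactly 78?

φ(79) = 79 − 1 = 78 = 2 · 3 · 13.
In a cyclic group of order 78, there are φ(d) elements of order d for each divisor d of 78, and zero for non-divisors.
78 = 2 · 3 · 13 divides 78, and φ(78) = 24.

24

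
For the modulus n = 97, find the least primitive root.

5

φ(97) = 97 − 1 = 96 = 2^5 · 3.
Test candidates g = 2, 3, … against the prime factors q ∈ {2, 3} of φ(97): g is a generator iff g^(96/q) ≢ 1 for every such q.
g = 2: 2^48 ≡ 1 — hits 1, so not a primitive root.
g = 3: 3^48 ≡ 1 — hits 1, so not a primitive root.
g = 4: 4^48 ≡ 1 — hits 1, so not a primitive root.
g = 5: 5^48 ≡ 96; 5^32 ≡ 35 — none is 1, so 5 is a primitive root.
So 5 is the smallest generator of (Z/97Z)^×.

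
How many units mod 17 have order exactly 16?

8

φ(17) = 17 − 1 = 16 = 2^4.
(Z/17Z)^× is cyclic (|G| = 16); a cyclic group of order m has exactly φ(d) elements of each order d | m, and none otherwise.
16 = 2^4 divides 16, and φ(16) = 8.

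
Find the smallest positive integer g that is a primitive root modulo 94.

φ(94) = φ(2)·φ(47) = 1·46 = 46 = 2 · 23.
Test candidates g = 2, 3, … against the prime factors q ∈ {2, 23} of φ(94): g is a generator iff g^(46/q) ≢ 1 for every such q.
g = 2: gcd(2, 94) = 2 > 1, not a unit — skip.
g = 3: 3^23 ≡ 1 — hits 1, so not a primitive root.
g = 4: gcd(4, 94) = 2 > 1, not a unit — skip.
g = 5: 5^23 ≡ 93; 5^2 ≡ 25 — none is 1, so 5 is a primitive root.
The smallest primitive root modulo 94 is 5.

5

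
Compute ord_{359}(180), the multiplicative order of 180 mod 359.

Since 180 ∈ (Z/359Z)^×, its order divides φ(359) = 359 − 1 = 358 = 2 · 179.
Divisors of 358: 1, 2, 179, 358.
Test each divisor d:
180^1 ≡ 180 (mod 359)
180^2 ≡ 90 (mod 359)
180^179 ≡ 1 (mod 359) ✓
Hence ord(180) = 179.

179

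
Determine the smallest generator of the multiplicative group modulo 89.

φ(89) = 89 − 1 = 88 = 2^3 · 11.
Test candidates g = 2, 3, … against the prime factors q ∈ {2, 11} of φ(89): g is a generator iff g^(88/q) ≢ 1 for every such q.
g = 2: 2^44 ≡ 1 — hits 1, so not a primitive root.
g = 3: 3^44 ≡ 88; 3^8 ≡ 64 — none is 1, so 3 is a primitive root.
Hence the least primitive root of 89 is 3.

3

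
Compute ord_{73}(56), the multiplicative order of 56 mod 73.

Since 56 ∈ (Z/73Z)^×, its order divides φ(73) = 73 − 1 = 72 = 2^3 · 3^2.
Divisors of 72: 1, 2, 3, 4, 6, 8, 9, 12, 18, 24, 36, 72.
Test each divisor d:
56^1 ≡ 56 (mod 73)
56^2 ≡ 70 (mod 73)
56^3 ≡ 51 (mod 73)
56^4 ≡ 9 (mod 73)
56^6 ≡ 46 (mod 73)
56^8 ≡ 8 (mod 73)
56^9 ≡ 10 (mod 73)
56^12 ≡ 72 (mod 73)
56^18 ≡ 27 (mod 73)
56^24 ≡ 1 (mod 73) ✓
Hence ord(56) = 24.

24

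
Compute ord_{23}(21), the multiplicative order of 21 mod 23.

22

By Lagrange's theorem, ord_23(21) divides φ(23) = 23 − 1 = 22 = 2 · 11.
Divisors of 22: 1, 2, 11, 22.
Check 21^d mod 23 for each divisor in increasing order:
21^1 ≡ 21
21^2 ≡ 4
21^11 ≡ 22
21^22 ≡ 1
The smallest such exponent is 22, so the order of 21 is 22.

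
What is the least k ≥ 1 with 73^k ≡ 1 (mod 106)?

By Lagrange's theorem, ord_106(73) divides φ(106) = φ(2)·φ(53) = 1·52 = 52 = 2^2 · 13.
Divisors of 52: 1, 2, 4, 13, 26, 52.
Check 73^d mod 106 for each divisor in increasing order:
73^1 ≡ 73
73^2 ≡ 29
73^4 ≡ 99
73^13 ≡ 83
73^26 ≡ 105
73^52 ≡ 1
So ord_106(73) = 52.

52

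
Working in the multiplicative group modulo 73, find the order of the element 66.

24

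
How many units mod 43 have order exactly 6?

φ(43) = 43 − 1 = 42 = 2 · 3 · 7.
(Z/43Z)^× is cyclic (|G| = 42); a cyclic group of order m has exactly φ(d) elements of each order d | m, and none otherwise.
6 = 2 · 3 divides 42, and φ(6) = 2.

2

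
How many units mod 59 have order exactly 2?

φ(59) = 59 − 1 = 58 = 2 · 29.
In a cyclic group of order 58, there are φ(d) elements of order d for each divisor d of 58, and zero for non-divisors.
2 | 58, and φ(2) = 2 − 1 = 1.

1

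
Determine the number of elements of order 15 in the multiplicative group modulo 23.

0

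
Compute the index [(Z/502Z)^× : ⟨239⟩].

1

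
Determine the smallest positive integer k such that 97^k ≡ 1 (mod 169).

156

ord(97) | φ(169) = φ(13^2) = 13·(13−1) = 156 = 2^2 · 3 · 13.
Divisors of 156: 1, 2, 3, 4, 6, 12, 13, 26, 39, 52, 78, 156.
Test each divisor d:
97^1 ≡ 97 (mod 169)
97^2 ≡ 114 (mod 169)
97^3 ≡ 73 (mod 169)
97^4 ≡ 152 (mod 169)
97^6 ≡ 90 (mod 169)
97^12 ≡ 157 (mod 169)
97^13 ≡ 19 (mod 169)
97^26 ≡ 23 (mod 169)
97^39 ≡ 99 (mod 169)
97^52 ≡ 22 (mod 169)
97^78 ≡ 168 (mod 169)
97^156 ≡ 1 (mod 169) ✓
So ord_169(97) = 156.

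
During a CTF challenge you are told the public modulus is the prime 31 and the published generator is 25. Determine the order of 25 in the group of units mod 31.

3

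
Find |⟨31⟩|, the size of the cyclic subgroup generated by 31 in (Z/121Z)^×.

55

The order of 31 must divide φ(121) = φ(11^2) = 11·(11−1) = 110 = 2 · 5 · 11.
Divisors of 110: 1, 2, 5, 10, 11, 22, 55, 110.
Test each divisor d:
31^1 ≡ 31 (mod 121)
31^2 ≡ 114 (mod 121)
31^5 ≡ 67 (mod 121)
31^10 ≡ 12 (mod 121)
31^11 ≡ 9 (mod 121)
31^22 ≡ 81 (mod 121)
31^55 ≡ 1 (mod 121) ✓
Hence ord(31) = 55.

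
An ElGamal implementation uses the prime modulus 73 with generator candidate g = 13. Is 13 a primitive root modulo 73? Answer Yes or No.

Yes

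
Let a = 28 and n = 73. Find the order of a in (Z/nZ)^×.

72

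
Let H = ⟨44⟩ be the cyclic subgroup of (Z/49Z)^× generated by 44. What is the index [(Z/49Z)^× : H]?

2

The order of 44 must divide φ(49) = φ(7^2) = 7·(7−1) = 42 = 2 · 3 · 7.
Divisors of 42: 1, 2, 3, 6, 7, 14, 21, 42.
Test each divisor d:
44^1 ≡ 44
44^2 ≡ 25
44^3 ≡ 22
44^6 ≡ 43
44^7 ≡ 30
44^14 ≡ 18
44^21 ≡ 1
So ord_49(44) = 21, hence |⟨44⟩| = 21.
[(Z/49Z)^× : ⟨44⟩] = 42/21 = 2.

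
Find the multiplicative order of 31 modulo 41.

10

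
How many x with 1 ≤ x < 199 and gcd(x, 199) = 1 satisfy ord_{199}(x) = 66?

20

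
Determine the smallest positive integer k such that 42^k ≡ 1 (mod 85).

Since 42 ∈ (Z/85Z)^×, its order divides φ(85) = φ(5·17) = (5−1)·(17−1) = 4·16 = 64 = 2^6.
Divisors of 64: 1, 2, 4, 8, 16, 32, 64.
Evaluate successive powers at the divisors of 64:
42^1 ≡ 42
42^2 ≡ 64
42^4 ≡ 16
42^8 ≡ 1
The smallest such exponent is 8, so the order of 42 is 8.

8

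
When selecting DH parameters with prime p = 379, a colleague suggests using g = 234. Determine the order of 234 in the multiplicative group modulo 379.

Since 234 ∈ (Z/379Z)^×, its order divides φ(379) = 379 − 1 = 378 = 2 · 3^3 · 7.
Divisors of 378: 1, 2, 3, 6, 7, 9, 14, 18, 21, 27, 42, 54, 63, 126, 189, 378.
Compute 234^d (mod 379) for the divisors d until we hit 1:
234^1 ≡ 234
234^2 ≡ 180
234^3 ≡ 51
234^6 ≡ 327
234^7 ≡ 339
234^9 ≡ 1
The smallest such exponent is 9, so the order of 234 is 9.

9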